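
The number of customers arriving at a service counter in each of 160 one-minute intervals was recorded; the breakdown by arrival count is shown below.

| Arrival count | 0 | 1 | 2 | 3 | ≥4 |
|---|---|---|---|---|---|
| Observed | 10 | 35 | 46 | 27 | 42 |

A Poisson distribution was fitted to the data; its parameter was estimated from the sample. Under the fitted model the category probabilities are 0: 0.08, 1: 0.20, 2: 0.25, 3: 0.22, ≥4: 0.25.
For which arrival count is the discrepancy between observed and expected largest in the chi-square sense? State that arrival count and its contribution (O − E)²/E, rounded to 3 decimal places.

3, 1.910

Expected counts E_i = n·p_i: 160×0.08 = 12.8, 160×0.20 = 32, 160×0.25 = 40, 160×0.22 = 35.2, 160×0.25 = 40.
cat         O        E   (O−E)²/E
0          10     12.8     0.6125
1          35       32     0.2813
2          46       40     0.9000
3          27     35.2     1.9102
≥4         42       40     0.1000
The largest term is for 3: 1.910.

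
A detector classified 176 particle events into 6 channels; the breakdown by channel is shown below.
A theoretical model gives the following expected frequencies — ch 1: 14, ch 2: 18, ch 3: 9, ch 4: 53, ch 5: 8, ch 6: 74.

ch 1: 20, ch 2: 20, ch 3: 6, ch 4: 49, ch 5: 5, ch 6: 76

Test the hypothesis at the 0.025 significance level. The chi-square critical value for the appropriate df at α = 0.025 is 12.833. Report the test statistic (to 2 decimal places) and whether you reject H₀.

cat         O        E   (O−E)²/E
ch 1       20       14      2.571
ch 2       20       18      0.222
ch 3        6        9      1.000
ch 4       49       53      0.302
ch 5        5        8      1.125
ch 6       76       74      0.054
Sum = 5.27
df = 5. Since 5.27 < 12.833, we do not reject H₀.

5.27; do not reject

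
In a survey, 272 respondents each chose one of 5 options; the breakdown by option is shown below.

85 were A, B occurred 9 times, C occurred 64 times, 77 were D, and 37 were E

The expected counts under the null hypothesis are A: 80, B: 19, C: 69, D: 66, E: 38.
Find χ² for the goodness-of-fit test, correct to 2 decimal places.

χ² = (85−80)²/80 + (9−19)²/19 + (64−69)²/69 + (77−66)²/66 + (37−38)²/38
   = 0.313 + 5.263 + 0.362 + 1.833 + 0.026
Sum = 7.80

7.80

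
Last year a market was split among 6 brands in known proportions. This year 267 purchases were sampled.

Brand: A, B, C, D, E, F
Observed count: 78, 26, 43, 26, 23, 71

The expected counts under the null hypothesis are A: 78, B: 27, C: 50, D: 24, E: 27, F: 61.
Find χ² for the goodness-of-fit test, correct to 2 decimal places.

3.42

χ² = (78−78)²/78 + (26−27)²/27 + (43−50)²/50 + (26−24)²/24 + (23−27)²/27 + (71−61)²/61
   = 0.000 + 0.037 + 0.980 + 0.167 + 0.593 + 1.639
Sum = 3.42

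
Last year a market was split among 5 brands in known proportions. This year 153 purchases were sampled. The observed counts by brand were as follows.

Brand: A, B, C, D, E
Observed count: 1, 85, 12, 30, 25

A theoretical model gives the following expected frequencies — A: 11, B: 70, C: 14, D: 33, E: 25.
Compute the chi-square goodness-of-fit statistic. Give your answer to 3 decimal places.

12.864

A: (1 − 11)²/11 = 100/11 = 9.0909
B: (85 − 70)²/70 = 225/70 = 3.2143
C: (12 − 14)²/14 = 4/14 = 0.2857
D: (30 − 33)²/33 = 9/33 = 0.2727
E: (25 − 25)²/25 = 0/25 = 0.0000
Sum = 12.864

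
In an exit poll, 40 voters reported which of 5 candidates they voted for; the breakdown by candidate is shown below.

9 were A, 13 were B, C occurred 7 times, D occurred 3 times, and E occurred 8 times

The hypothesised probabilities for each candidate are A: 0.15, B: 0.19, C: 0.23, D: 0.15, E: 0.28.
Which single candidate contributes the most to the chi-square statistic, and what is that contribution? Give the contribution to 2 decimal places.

Expected counts E_i = n·p_i: 40×0.15 = 6, 40×0.19 = 7.6, 40×0.23 = 9.2, 40×0.15 = 6, 40×0.28 = 11.2.
cat         O        E   (O−E)²/E
A           9        6      1.500
B          13      7.6      3.837
C           7      9.2      0.526
D           3        6      1.500
E           8     11.2      0.914
The largest term is for B: 3.84.

B, 3.84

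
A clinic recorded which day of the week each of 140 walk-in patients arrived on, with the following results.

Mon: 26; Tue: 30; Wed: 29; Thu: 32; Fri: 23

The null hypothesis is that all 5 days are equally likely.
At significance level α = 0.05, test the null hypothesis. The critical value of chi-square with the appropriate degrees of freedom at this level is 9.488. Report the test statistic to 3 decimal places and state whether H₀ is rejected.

1.786; do not reject

Expected count for each of the 5 categories: 140/5 = 28.
χ² = (26−28)²/28 + (30−28)²/28 + (29−28)²/28 + (32−28)²/28 + (23−28)²/28
   = 0.1429 + 0.1429 + 0.0357 + 0.5714 + 0.8929
Sum = 1.786
df = 4. Since 1.786 < 9.488, we do not reject H₀.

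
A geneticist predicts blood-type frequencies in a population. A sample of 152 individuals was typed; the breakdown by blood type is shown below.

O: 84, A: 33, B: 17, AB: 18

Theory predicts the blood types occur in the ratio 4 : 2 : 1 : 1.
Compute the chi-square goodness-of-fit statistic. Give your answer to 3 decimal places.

Ratio total = 8. Expected counts: 152×4/8 = 76, 152×2/8 = 38, 152×1/8 = 19, 152×1/8 = 19.
cat         O        E   (O−E)²/E
O          84       76     0.8421
A          33       38     0.6579
B          17       19     0.2105
AB         18       19     0.0526
Sum = 1.763

1.763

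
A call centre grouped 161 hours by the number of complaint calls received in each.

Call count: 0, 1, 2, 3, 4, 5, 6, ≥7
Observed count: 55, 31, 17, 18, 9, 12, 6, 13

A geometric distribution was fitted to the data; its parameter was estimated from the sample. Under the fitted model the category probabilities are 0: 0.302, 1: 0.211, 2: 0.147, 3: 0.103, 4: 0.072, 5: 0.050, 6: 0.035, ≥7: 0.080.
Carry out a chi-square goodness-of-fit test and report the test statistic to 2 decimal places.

5.64

Expected counts E_i = n·p_i: 161×0.302 = 48.622, 161×0.211 = 33.971, 161×0.147 = 23.667, 161×0.103 = 16.583, 161×0.072 = 11.592, 161×0.050 = 8.05, 161×0.035 = 5.635, 161×0.080 = 12.88.
0: (55 − 48.622)²/48.622 = 40.678884/48.622 = 0.837
1: (31 − 33.971)²/33.971 = 8.826841/33.971 = 0.260
2: (17 − 23.667)²/23.667 = 44.448889/23.667 = 1.878
3: (18 − 16.583)²/16.583 = 2.007889/16.583 = 0.121
4: (9 − 11.592)²/11.592 = 6.718464/11.592 = 0.580
5: (12 − 8.05)²/8.05 = 15.6025/8.05 = 1.938
6: (6 − 5.635)²/5.635 = 0.133225/5.635 = 0.024
≥7: (13 − 12.88)²/12.88 = 0.0144/12.88 = 0.001
Sum = 5.64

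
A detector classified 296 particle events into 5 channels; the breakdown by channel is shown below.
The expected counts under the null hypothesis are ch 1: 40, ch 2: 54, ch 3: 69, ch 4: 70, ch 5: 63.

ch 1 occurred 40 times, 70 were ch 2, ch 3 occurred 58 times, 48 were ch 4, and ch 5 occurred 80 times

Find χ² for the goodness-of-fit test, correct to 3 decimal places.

ch 1: (40 − 40)²/40 = 0/40 = 0.0000
ch 2: (70 − 54)²/54 = 256/54 = 4.7407
ch 3: (58 − 69)²/69 = 121/69 = 1.7536
ch 4: (48 − 70)²/70 = 484/70 = 6.9143
ch 5: (80 − 63)²/63 = 289/63 = 4.5873
Sum = 17.996

17.996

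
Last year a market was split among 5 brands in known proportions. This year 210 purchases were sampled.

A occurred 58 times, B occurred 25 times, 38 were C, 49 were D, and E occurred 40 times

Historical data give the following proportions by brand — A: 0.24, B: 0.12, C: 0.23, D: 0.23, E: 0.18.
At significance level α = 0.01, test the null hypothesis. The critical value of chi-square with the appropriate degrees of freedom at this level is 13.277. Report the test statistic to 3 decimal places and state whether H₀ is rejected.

3.482; do not reject

Expected counts E_i = n·p_i: 210×0.24 = 50.4, 210×0.12 = 25.2, 210×0.23 = 48.3, 210×0.23 = 48.3, 210×0.18 = 37.8.
A: (58 − 50.4)²/50.4 = 57.76/50.4 = 1.1460
B: (25 − 25.2)²/25.2 = 0.04/25.2 = 0.0016
C: (38 − 48.3)²/48.3 = 106.09/48.3 = 2.1965
D: (49 − 48.3)²/48.3 = 0.49/48.3 = 0.0101
E: (40 − 37.8)²/37.8 = 4.84/37.8 = 0.1280
Sum = 3.482
df = 4. Since 3.482 < 13.277, we do not reject H₀.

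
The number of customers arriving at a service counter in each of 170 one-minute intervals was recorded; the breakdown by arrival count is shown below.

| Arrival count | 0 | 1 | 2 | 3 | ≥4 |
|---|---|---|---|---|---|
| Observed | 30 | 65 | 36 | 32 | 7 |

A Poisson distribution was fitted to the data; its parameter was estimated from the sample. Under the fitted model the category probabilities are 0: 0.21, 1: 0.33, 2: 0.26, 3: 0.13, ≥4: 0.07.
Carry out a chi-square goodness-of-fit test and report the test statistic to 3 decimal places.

10.296

Expected counts E_i = n·p_i: 170×0.21 = 35.7, 170×0.33 = 56.1, 170×0.26 = 44.2, 170×0.13 = 22.1, 170×0.07 = 11.9.
cat         O        E   (O−E)²/E
0          30     35.7     0.9101
1          65     56.1     1.4119
2          36     44.2     1.5213
3          32     22.1     4.4348
≥4          7     11.9     2.0176
Sum = 10.296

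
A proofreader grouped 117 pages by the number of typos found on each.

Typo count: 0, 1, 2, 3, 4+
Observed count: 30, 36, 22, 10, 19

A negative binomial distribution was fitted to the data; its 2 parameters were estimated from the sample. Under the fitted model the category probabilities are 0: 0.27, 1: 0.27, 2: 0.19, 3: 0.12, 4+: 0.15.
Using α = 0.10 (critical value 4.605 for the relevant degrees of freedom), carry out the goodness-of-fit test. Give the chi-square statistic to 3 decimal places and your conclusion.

Expected counts E_i = n·p_i: 117×0.27 = 31.59, 117×0.27 = 31.59, 117×0.19 = 22.23, 117×0.12 = 14.04, 117×0.15 = 17.55.
0: (30 − 31.59)²/31.59 = 2.5281/31.59 = 0.0800
1: (36 − 31.59)²/31.59 = 19.4481/31.59 = 0.6156
2: (22 − 22.23)²/22.23 = 0.0529/22.23 = 0.0024
3: (10 − 14.04)²/14.04 = 16.3216/14.04 = 1.1625
4+: (19 − 17.55)²/17.55 = 2.1025/17.55 = 0.1198
Sum = 1.980
df = 2. Since 1.980 < 4.605, we do not reject H₀.

1.980; do not reject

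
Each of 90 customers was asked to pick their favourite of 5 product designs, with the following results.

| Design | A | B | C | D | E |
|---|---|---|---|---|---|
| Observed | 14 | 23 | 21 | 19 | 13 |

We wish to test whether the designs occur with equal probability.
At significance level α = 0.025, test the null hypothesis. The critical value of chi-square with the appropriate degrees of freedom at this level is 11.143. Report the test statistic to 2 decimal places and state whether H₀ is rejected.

Under H₀ each category has probability 1/5, so each expected count is 90/5 = 18.
χ² = (14−18)²/18 + (23−18)²/18 + (21−18)²/18 + (19−18)²/18 + (13−18)²/18
   = 0.889 + 1.389 + 0.500 + 0.056 + 1.389
Sum = 4.22
df = 4. Since 4.22 < 11.143, we do not reject H₀.

4.22; do not reject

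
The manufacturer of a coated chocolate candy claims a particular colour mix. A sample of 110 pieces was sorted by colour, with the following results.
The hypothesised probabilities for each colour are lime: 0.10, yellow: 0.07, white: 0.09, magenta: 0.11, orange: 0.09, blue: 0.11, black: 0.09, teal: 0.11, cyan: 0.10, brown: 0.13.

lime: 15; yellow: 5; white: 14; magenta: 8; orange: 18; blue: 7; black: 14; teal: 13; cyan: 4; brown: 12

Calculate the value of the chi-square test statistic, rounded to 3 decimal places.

Expected counts E_i = n·p_i: 110×0.10 = 11, 110×0.07 = 7.7, 110×0.09 = 9.9, 110×0.11 = 12.1, 110×0.09 = 9.9, 110×0.11 = 12.1, 110×0.09 = 9.9, 110×0.11 = 12.1, 110×0.10 = 11, 110×0.13 = 14.3.
cat          O        E   (O−E)²/E
lime        15       11     1.4545
yellow       5      7.7     0.9468
white       14      9.9     1.6980
magenta      8     12.1     1.3893
orange      18      9.9     6.6273
blue         7     12.1     2.1496
black       14      9.9     1.6980
teal        13     12.1     0.0669
cyan         4       11     4.4545
brown       12     14.3     0.3699
Sum = 20.855

20.855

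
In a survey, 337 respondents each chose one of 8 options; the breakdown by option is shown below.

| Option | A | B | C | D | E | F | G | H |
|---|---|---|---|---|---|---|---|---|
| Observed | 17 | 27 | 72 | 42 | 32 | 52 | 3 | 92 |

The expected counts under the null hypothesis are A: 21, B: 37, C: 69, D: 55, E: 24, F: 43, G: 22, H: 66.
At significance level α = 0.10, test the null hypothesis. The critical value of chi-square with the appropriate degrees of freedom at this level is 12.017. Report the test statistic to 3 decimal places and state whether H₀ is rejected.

χ² = (17−21)²/21 + (27−37)²/37 + (72−69)²/69 + (42−55)²/55 + (32−24)²/24 + (52−43)²/43 + (3−22)²/22 + (92−66)²/66
   = 0.7619 + 2.7027 + 0.1304 + 3.0727 + 2.6667 + 1.8837 + 16.4091 + 10.2424
Sum = 37.870
df = 7. Since 37.870 > 12.017, we reject H₀.

37.870; reject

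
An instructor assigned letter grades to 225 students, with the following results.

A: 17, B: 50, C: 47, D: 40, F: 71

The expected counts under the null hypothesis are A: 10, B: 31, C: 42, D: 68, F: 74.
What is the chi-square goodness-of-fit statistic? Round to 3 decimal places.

A: (17 − 10)²/10 = 49/10 = 4.9000
B: (50 − 31)²/31 = 361/31 = 11.6452
C: (47 − 42)²/42 = 25/42 = 0.5952
D: (40 − 68)²/68 = 784/68 = 11.5294
F: (71 − 74)²/74 = 9/74 = 0.1216
Sum = 28.791

28.791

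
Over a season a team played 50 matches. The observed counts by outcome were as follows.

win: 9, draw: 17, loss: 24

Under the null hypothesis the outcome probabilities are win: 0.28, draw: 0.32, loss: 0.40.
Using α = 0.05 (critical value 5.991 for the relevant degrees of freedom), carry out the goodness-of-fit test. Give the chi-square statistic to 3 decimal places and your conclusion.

2.648; do not reject

Expected counts E_i = n·p_i: 50×0.28 = 14, 50×0.32 = 16, 50×0.40 = 20.
win: (9 − 14)²/14 = 25/14 = 1.7857
draw: (17 − 16)²/16 = 1/16 = 0.0625
loss: (24 − 20)²/20 = 16/20 = 0.8000
Sum = 2.648
df = 2. Since 2.648 < 5.991, we do not reject H₀.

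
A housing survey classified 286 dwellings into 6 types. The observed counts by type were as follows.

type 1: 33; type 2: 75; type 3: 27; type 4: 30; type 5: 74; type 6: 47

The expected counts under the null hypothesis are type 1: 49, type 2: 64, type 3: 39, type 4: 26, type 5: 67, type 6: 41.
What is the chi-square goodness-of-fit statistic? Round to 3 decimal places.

13.032

χ² = (33−49)²/49 + (75−64)²/64 + (27−39)²/39 + (30−26)²/26 + (74−67)²/67 + (47−41)²/41
   = 5.2245 + 1.8906 + 3.6923 + 0.6154 + 0.7313 + 0.8780
Sum = 13.032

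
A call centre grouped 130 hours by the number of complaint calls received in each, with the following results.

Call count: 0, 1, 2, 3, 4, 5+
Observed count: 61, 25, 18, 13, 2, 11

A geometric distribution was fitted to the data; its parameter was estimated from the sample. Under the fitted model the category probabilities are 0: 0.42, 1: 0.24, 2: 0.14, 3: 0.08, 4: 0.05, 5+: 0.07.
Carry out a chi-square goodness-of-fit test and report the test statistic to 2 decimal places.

6.15

Expected counts E_i = n·p_i: 130×0.42 = 54.6, 130×0.24 = 31.2, 130×0.14 = 18.2, 130×0.08 = 10.4, 130×0.05 = 6.5, 130×0.07 = 9.1.
χ² = (61−54.6)²/54.6 + (25−31.2)²/31.2 + (18−18.2)²/18.2 + (13−10.4)²/10.4 + (2−6.5)²/6.5 + (11−9.1)²/9.1
   = 0.750 + 1.232 + 0.002 + 0.650 + 3.115 + 0.397
Sum = 6.15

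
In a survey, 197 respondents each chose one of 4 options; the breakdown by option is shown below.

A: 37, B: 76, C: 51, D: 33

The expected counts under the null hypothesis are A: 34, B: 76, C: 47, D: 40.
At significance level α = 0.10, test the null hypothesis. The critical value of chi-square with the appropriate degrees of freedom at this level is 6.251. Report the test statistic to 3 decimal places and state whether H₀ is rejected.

1.830; do not reject

A: (37 − 34)²/34 = 9/34 = 0.2647
B: (76 − 76)²/76 = 0/76 = 0.0000
C: (51 − 47)²/47 = 16/47 = 0.3404
D: (33 − 40)²/40 = 49/40 = 1.2250
Sum = 1.830
df = 3. Since 1.830 < 6.251, we do not reject H₀.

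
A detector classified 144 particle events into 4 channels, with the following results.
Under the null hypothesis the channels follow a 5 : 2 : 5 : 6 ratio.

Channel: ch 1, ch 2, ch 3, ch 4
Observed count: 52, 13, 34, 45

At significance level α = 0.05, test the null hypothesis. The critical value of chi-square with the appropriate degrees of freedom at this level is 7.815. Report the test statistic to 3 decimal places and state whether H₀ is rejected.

Ratio total = 18. Expected counts: 144×5/18 = 40, 144×2/18 = 16, 144×5/18 = 40, 144×6/18 = 48.
ch 1: (52 − 40)²/40 = 144/40 = 3.6000
ch 2: (13 − 16)²/16 = 9/16 = 0.5625
ch 3: (34 − 40)²/40 = 36/40 = 0.9000
ch 4: (45 − 48)²/48 = 9/48 = 0.1875
Sum = 5.250
df = 3. Since 5.250 < 7.815, we do not reject H₀.

5.250; do not reject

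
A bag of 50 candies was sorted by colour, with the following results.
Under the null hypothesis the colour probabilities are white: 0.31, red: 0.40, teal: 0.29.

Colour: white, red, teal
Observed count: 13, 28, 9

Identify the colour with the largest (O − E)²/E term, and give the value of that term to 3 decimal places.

red, 3.200

Expected counts E_i = n·p_i: 50×0.31 = 15.5, 50×0.40 = 20, 50×0.29 = 14.5.
χ² = (13−15.5)²/15.5 + (28−20)²/20 + (9−14.5)²/14.5
   = 0.4032 + 3.2000 + 2.0862
The largest term is for red: 3.200.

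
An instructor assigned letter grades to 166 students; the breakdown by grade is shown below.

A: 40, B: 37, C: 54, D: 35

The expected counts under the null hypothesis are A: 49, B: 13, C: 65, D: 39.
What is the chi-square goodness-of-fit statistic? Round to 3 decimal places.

A: (40 − 49)²/49 = 81/49 = 1.6531
B: (37 − 13)²/13 = 576/13 = 44.3077
C: (54 − 65)²/65 = 121/65 = 1.8615
D: (35 − 39)²/39 = 16/39 = 0.4103
Sum = 48.233

48.233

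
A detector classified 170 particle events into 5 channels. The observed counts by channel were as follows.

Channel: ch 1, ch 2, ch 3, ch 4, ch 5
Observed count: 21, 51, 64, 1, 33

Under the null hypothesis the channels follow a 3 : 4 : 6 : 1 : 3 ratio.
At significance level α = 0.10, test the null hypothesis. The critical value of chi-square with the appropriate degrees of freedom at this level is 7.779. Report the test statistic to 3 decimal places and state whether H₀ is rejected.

Ratio total = 17. Expected counts: 170×3/17 = 30, 170×4/17 = 40, 170×6/17 = 60, 170×1/17 = 10, 170×3/17 = 30.
ch 1: (21 − 30)²/30 = 81/30 = 2.7000
ch 2: (51 − 40)²/40 = 121/40 = 3.0250
ch 3: (64 − 60)²/60 = 16/60 = 0.2667
ch 4: (1 − 10)²/10 = 81/10 = 8.1000
ch 5: (33 − 30)²/30 = 9/30 = 0.3000
Sum = 14.392
df = 4. Since 14.392 > 7.779, we reject H₀.

14.392; reject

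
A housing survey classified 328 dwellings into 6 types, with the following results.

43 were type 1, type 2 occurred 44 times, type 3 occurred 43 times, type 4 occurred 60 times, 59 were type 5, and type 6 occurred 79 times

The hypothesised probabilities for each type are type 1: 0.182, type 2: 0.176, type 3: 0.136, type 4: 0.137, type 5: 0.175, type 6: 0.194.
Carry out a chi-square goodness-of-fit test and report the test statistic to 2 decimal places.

16.80

Expected counts E_i = n·p_i: 328×0.182 = 59.696, 328×0.176 = 57.728, 328×0.136 = 44.608, 328×0.137 = 44.936, 328×0.175 = 57.4, 328×0.194 = 63.632.
type 1: (43 − 59.696)²/59.696 = 278.756416/59.696 = 4.670
type 2: (44 − 57.728)²/57.728 = 188.457984/57.728 = 3.265
type 3: (43 − 44.608)²/44.608 = 2.585664/44.608 = 0.058
type 4: (60 − 44.936)²/44.936 = 226.924096/44.936 = 5.050
type 5: (59 − 57.4)²/57.4 = 2.56/57.4 = 0.045
type 6: (79 − 63.632)²/63.632 = 236.175424/63.632 = 3.712
Sum = 16.80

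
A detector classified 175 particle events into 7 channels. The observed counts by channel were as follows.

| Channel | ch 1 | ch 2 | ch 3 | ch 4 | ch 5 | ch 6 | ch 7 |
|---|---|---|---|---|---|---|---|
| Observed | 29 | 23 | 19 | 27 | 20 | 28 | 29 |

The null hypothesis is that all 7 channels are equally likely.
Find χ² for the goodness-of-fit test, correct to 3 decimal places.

Under H₀ each category has probability 1/7, so each expected count is 175/7 = 25.
ch 1: (29 − 25)²/25 = 16/25 = 0.6400
ch 2: (23 − 25)²/25 = 4/25 = 0.1600
ch 3: (19 − 25)²/25 = 36/25 = 1.4400
ch 4: (27 − 25)²/25 = 4/25 = 0.1600
ch 5: (20 − 25)²/25 = 25/25 = 1.0000
ch 6: (28 − 25)²/25 = 9/25 = 0.3600
ch 7: (29 − 25)²/25 = 16/25 = 0.6400
Sum = 4.400

4.400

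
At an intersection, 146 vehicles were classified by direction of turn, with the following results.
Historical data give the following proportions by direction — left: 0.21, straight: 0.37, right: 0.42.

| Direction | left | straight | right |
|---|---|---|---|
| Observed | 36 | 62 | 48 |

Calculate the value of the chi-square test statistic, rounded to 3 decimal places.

5.002

Expected counts E_i = n·p_i: 146×0.21 = 30.66, 146×0.37 = 54.02, 146×0.42 = 61.32.
χ² = (36−30.66)²/30.66 + (62−54.02)²/54.02 + (48−61.32)²/61.32
   = 0.9301 + 1.1788 + 2.8934
Sum = 5.002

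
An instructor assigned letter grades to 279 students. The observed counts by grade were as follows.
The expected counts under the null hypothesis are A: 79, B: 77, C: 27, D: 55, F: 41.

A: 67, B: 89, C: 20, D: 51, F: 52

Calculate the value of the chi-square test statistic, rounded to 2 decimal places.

cat         O        E   (O−E)²/E
A          67       79      1.823
B          89       77      1.870
C          20       27      1.815
D          51       55      0.291
F          52       41      2.951
Sum = 8.75

8.75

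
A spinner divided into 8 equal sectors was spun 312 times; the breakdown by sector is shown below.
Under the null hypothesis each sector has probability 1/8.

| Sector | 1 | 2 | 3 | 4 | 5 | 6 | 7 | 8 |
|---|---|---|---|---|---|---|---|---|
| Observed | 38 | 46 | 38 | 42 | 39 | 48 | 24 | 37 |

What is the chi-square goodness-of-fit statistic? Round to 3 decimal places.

9.487

Expected count for each of the 8 categories: 312/8 = 39.
1: (38 − 39)²/39 = 1/39 = 0.0256
2: (46 − 39)²/39 = 49/39 = 1.2564
3: (38 − 39)²/39 = 1/39 = 0.0256
4: (42 − 39)²/39 = 9/39 = 0.2308
5: (39 − 39)²/39 = 0/39 = 0.0000
6: (48 − 39)²/39 = 81/39 = 2.0769
7: (24 − 39)²/39 = 225/39 = 5.7692
8: (37 − 39)²/39 = 4/39 = 0.1026
Sum = 9.487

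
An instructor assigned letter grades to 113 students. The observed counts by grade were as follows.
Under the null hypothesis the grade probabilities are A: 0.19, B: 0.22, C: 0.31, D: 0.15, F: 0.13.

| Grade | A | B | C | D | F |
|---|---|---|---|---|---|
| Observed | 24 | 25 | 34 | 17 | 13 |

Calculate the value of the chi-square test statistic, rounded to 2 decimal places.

0.52

Expected counts E_i = n·p_i: 113×0.19 = 21.47, 113×0.22 = 24.86, 113×0.31 = 35.03, 113×0.15 = 16.95, 113×0.13 = 14.69.
A: (24 − 21.47)²/21.47 = 6.4009/21.47 = 0.298
B: (25 − 24.86)²/24.86 = 0.0196/24.86 = 0.001
C: (34 − 35.03)²/35.03 = 1.0609/35.03 = 0.030
D: (17 − 16.95)²/16.95 = 0.0025/16.95 = 0.000
F: (13 − 14.69)²/14.69 = 2.8561/14.69 = 0.194
Sum = 0.52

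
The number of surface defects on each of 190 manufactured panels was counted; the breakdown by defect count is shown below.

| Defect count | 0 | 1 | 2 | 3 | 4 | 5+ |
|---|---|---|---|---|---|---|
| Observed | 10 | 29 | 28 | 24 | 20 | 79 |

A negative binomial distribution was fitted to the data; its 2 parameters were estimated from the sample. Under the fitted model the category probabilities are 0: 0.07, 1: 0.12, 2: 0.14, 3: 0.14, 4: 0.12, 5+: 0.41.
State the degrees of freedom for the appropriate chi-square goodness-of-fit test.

There are k = 6 categories and 2 parameters estimated from the data, so df = 6 − 1 − 2 = 3.

3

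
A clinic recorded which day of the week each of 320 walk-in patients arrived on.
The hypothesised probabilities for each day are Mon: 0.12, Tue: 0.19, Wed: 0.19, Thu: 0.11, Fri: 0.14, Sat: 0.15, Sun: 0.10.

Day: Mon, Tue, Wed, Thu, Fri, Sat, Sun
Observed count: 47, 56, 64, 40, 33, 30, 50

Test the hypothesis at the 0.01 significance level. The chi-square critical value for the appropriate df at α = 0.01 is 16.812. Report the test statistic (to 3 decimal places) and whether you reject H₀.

23.111; reject

Expected counts E_i = n·p_i: 320×0.12 = 38.4, 320×0.19 = 60.8, 320×0.19 = 60.8, 320×0.11 = 35.2, 320×0.14 = 44.8, 320×0.15 = 48, 320×0.10 = 32.
cat         O        E   (O−E)²/E
Mon        47     38.4     1.9260
Tue        56     60.8     0.3789
Wed        64     60.8     0.1684
Thu        40     35.2     0.6545
Fri        33     44.8     3.1080
Sat        30       48     6.7500
Sun        50       32    10.1250
Sum = 23.111
df = 6. Since 23.111 > 16.812, we reject H₀.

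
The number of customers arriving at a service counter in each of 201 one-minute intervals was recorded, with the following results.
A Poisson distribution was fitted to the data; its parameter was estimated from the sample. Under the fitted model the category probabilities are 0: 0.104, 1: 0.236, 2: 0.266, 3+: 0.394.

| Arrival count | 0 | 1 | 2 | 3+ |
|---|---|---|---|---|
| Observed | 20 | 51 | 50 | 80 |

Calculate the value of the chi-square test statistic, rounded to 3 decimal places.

Expected counts E_i = n·p_i: 201×0.104 = 20.904, 201×0.236 = 47.436, 201×0.266 = 53.466, 201×0.394 = 79.194.
0: (20 − 20.904)²/20.904 = 0.817216/20.904 = 0.0391
1: (51 − 47.436)²/47.436 = 12.702096/47.436 = 0.2678
2: (50 − 53.466)²/53.466 = 12.013156/53.466 = 0.2247
3+: (80 − 79.194)²/79.194 = 0.649636/79.194 = 0.0082
Sum = 0.540

0.540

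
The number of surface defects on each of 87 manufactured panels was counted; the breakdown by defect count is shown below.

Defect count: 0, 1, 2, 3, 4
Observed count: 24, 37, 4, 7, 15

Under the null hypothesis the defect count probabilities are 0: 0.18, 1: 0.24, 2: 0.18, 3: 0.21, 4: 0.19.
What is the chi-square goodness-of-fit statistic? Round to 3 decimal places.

32.662

Expected counts E_i = n·p_i: 87×0.18 = 15.66, 87×0.24 = 20.88, 87×0.18 = 15.66, 87×0.21 = 18.27, 87×0.19 = 16.53.
χ² = (24−15.66)²/15.66 + (37−20.88)²/20.88 + (4−15.66)²/15.66 + (7−18.27)²/18.27 + (15−16.53)²/16.53
   = 4.4416 + 12.4451 + 8.6817 + 6.9520 + 0.1416
Sum = 32.662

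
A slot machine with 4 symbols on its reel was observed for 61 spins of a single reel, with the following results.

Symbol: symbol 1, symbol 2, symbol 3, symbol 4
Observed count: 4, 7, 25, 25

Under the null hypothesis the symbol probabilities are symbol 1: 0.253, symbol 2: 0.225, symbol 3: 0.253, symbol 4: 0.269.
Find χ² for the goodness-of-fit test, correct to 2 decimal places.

Expected counts E_i = n·p_i: 61×0.253 = 15.433, 61×0.225 = 13.725, 61×0.253 = 15.433, 61×0.269 = 16.409.
cat           O        E   (O−E)²/E
symbol 1      4   15.433      8.470
symbol 2      7   13.725      3.295
symbol 3     25   15.433      5.931
symbol 4     25   16.409      4.498
Sum = 22.19

22.19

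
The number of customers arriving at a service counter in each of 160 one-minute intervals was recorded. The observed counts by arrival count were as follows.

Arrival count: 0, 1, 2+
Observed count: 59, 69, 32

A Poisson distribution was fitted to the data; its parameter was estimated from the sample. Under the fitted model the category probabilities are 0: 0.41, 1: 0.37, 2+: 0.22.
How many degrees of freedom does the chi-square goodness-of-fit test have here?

There are k = 3 categories and 1 parameter estimated from the data, so df = 3 − 1 − 1 = 1.

1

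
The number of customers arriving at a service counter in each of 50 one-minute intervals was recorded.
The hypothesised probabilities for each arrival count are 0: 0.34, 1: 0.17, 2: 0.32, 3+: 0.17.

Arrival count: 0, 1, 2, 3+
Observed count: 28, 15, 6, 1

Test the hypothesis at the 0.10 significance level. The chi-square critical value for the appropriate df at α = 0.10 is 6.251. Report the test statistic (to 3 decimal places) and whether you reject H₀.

Expected counts E_i = n·p_i: 50×0.34 = 17, 50×0.17 = 8.5, 50×0.32 = 16, 50×0.17 = 8.5.
0: (28 − 17)²/17 = 121/17 = 7.1176
1: (15 − 8.5)²/8.5 = 42.25/8.5 = 4.9706
2: (6 − 16)²/16 = 100/16 = 6.2500
3+: (1 − 8.5)²/8.5 = 56.25/8.5 = 6.6176
Sum = 24.956
df = 3. Since 24.956 > 6.251, we reject H₀.

24.956; reject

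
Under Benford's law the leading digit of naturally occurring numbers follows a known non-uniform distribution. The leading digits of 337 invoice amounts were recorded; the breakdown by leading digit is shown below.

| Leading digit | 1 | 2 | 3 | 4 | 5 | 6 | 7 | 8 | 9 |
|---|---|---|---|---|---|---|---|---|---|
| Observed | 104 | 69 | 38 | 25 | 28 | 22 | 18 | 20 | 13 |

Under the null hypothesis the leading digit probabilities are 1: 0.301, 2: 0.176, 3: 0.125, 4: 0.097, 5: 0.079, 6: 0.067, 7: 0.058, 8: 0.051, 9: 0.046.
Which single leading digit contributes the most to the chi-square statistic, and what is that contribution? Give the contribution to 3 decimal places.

Expected counts E_i = n·p_i: 337×0.301 = 101.437, 337×0.176 = 59.312, 337×0.125 = 42.125, 337×0.097 = 32.689, 337×0.079 = 26.623, 337×0.067 = 22.579, 337×0.058 = 19.546, 337×0.051 = 17.187, 337×0.046 = 15.502.
cat         O        E   (O−E)²/E
1         104  101.437     0.0648
2          69   59.312     1.5824
3          38   42.125     0.4039
4          25   32.689     1.8086
5          28   26.623     0.0712
6          22   22.579     0.0148
7          18   19.546     0.1223
8          20   17.187     0.4604
9          13   15.502     0.4038
The largest term is for 4: 1.809.

4, 1.809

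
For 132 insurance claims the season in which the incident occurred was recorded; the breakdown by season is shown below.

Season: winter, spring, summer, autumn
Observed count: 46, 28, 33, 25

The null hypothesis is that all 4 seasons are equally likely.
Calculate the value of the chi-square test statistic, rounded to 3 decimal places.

7.818

Under H₀ each category has probability 1/4, so each expected count is 132/4 = 33.
χ² = (46−33)²/33 + (28−33)²/33 + (33−33)²/33 + (25−33)²/33
   = 5.1212 + 0.7576 + 0.0000 + 1.9394
Sum = 7.818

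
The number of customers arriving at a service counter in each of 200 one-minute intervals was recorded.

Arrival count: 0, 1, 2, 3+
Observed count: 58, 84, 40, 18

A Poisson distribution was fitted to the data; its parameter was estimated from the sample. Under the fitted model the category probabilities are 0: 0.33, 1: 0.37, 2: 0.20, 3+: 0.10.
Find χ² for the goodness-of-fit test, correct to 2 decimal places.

2.52

Expected counts E_i = n·p_i: 200×0.33 = 66, 200×0.37 = 74, 200×0.20 = 40, 200×0.10 = 20.
cat         O        E   (O−E)²/E
0          58       66      0.970
1          84       74      1.351
2          40       40      0.000
3+         18       20      0.200
Sum = 2.52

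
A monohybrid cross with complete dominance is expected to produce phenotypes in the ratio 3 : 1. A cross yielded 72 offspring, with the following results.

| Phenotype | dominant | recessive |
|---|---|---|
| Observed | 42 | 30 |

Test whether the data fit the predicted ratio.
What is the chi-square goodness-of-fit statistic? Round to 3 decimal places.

10.667

Ratio total = 4. Expected counts: 72×3/4 = 54, 72×1/4 = 18.
dominant: (42 − 54)²/54 = 144/54 = 2.6667
recessive: (30 − 18)²/18 = 144/18 = 8.0000
Sum = 10.667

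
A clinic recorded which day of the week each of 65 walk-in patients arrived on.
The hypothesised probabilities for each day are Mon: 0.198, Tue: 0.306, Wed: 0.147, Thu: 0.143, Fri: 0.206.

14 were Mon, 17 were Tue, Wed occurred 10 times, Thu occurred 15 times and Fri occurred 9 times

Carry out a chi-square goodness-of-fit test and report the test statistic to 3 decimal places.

5.481

Expected counts E_i = n·p_i: 65×0.198 = 12.87, 65×0.306 = 19.89, 65×0.147 = 9.555, 65×0.143 = 9.295, 65×0.206 = 13.39.
cat         O        E   (O−E)²/E
Mon        14    12.87     0.0992
Tue        17    19.89     0.4199
Wed        10    9.555     0.0207
Thu        15    9.295     3.5016
Fri         9    13.39     1.4393
Sum = 5.481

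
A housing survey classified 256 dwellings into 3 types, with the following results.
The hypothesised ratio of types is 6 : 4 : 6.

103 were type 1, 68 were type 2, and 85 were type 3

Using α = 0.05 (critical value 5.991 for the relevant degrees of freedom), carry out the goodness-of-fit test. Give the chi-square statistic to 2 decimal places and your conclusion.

Ratio total = 16. Expected counts: 256×6/16 = 96, 256×4/16 = 64, 256×6/16 = 96.
cat         O        E   (O−E)²/E
type 1    103       96      0.510
type 2     68       64      0.250
type 3     85       96      1.260
Sum = 2.02
df = 2. Since 2.02 < 5.991, we do not reject H₀.

2.02; do not reject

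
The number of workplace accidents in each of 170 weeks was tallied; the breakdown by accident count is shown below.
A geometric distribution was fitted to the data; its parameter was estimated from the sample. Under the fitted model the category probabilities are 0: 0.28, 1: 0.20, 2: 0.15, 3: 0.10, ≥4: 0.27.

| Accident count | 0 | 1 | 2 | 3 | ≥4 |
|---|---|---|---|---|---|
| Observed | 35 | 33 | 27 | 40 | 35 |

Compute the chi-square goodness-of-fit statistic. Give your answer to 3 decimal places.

Expected counts E_i = n·p_i: 170×0.28 = 47.6, 170×0.20 = 34, 170×0.15 = 25.5, 170×0.10 = 17, 170×0.27 = 45.9.
χ² = (35−47.6)²/47.6 + (33−34)²/34 + (27−25.5)²/25.5 + (40−17)²/17 + (35−45.9)²/45.9
   = 3.3353 + 0.0294 + 0.0882 + 31.1176 + 2.5885
Sum = 37.159

37.159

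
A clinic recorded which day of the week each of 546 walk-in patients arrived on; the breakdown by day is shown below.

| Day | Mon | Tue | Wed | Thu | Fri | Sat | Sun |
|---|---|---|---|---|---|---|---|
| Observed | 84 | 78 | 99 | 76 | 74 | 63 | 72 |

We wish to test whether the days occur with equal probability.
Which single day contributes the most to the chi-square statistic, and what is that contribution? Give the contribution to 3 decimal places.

Expected count for each of the 7 categories: 546/7 = 78.
Mon: (84 − 78)²/78 = 36/78 = 0.4615
Tue: (78 − 78)²/78 = 0/78 = 0.0000
Wed: (99 − 78)²/78 = 441/78 = 5.6538
Thu: (76 − 78)²/78 = 4/78 = 0.0513
Fri: (74 − 78)²/78 = 16/78 = 0.2051
Sat: (63 − 78)²/78 = 225/78 = 2.8846
Sun: (72 − 78)²/78 = 36/78 = 0.4615
The largest term is for Wed: 5.654.

Wed, 5.654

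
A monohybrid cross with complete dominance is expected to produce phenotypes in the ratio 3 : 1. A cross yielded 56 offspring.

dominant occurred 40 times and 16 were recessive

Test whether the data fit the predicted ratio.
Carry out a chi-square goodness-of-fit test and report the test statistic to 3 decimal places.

Ratio total = 4. Expected counts: 56×3/4 = 42, 56×1/4 = 14.
cat            O        E   (O−E)²/E
dominant      40       42     0.0952
recessive     16       14     0.2857
Sum = 0.381

0.381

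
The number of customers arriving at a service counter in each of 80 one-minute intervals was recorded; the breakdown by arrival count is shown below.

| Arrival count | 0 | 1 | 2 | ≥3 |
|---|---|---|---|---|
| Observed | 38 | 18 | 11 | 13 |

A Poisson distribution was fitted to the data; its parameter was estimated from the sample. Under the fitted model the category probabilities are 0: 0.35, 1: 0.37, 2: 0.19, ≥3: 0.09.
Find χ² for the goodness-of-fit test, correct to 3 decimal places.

Expected counts E_i = n·p_i: 80×0.35 = 28, 80×0.37 = 29.6, 80×0.19 = 15.2, 80×0.09 = 7.2.
cat         O        E   (O−E)²/E
0          38       28     3.5714
1          18     29.6     4.5459
2          11     15.2     1.1605
≥3         13      7.2     4.6722
Sum = 13.950

13.950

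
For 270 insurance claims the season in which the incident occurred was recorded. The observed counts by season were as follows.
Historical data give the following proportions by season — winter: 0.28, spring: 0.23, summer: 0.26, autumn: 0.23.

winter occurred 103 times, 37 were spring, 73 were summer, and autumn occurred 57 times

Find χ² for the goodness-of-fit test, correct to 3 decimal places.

Expected counts E_i = n·p_i: 270×0.28 = 75.6, 270×0.23 = 62.1, 270×0.26 = 70.2, 270×0.23 = 62.1.
winter: (103 − 75.6)²/75.6 = 750.76/75.6 = 9.9307
spring: (37 − 62.1)²/62.1 = 630.01/62.1 = 10.1451
summer: (73 − 70.2)²/70.2 = 7.84/70.2 = 0.1117
autumn: (57 − 62.1)²/62.1 = 26.01/62.1 = 0.4188
Sum = 20.606

20.606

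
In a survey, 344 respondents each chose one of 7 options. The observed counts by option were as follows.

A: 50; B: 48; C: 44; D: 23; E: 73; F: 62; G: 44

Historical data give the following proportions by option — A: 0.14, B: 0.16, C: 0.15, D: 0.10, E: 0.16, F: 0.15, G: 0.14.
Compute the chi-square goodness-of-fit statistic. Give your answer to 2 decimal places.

14.18

Expected counts E_i = n·p_i: 344×0.14 = 48.16, 344×0.16 = 55.04, 344×0.15 = 51.6, 344×0.10 = 34.4, 344×0.16 = 55.04, 344×0.15 = 51.6, 344×0.14 = 48.16.
χ² = (50−48.16)²/48.16 + (48−55.04)²/55.04 + (44−51.6)²/51.6 + (23−34.4)²/34.4 + (73−55.04)²/55.04 + (62−51.6)²/51.6 + (44−48.16)²/48.16
   = 0.070 + 0.900 + 1.119 + 3.778 + 5.860 + 2.096 + 0.359
Sum = 14.18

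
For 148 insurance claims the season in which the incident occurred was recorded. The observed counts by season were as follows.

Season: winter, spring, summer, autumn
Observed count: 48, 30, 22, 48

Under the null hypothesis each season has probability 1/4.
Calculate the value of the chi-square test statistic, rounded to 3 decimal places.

13.946

Expected count for each of the 4 categories: 148/4 = 37.
cat         O        E   (O−E)²/E
winter     48       37     3.2703
spring     30       37     1.3243
summer     22       37     6.0811
autumn     48       37     3.2703
Sum = 13.946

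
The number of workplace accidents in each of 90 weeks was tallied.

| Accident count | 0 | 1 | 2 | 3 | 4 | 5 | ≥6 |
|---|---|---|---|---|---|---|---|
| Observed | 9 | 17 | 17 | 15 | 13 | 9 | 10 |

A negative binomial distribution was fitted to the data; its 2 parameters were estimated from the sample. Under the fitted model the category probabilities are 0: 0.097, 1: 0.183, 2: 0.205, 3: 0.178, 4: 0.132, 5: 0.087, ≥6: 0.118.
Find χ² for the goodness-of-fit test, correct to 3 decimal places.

Expected counts E_i = n·p_i: 90×0.097 = 8.73, 90×0.183 = 16.47, 90×0.205 = 18.45, 90×0.178 = 16.02, 90×0.132 = 11.88, 90×0.087 = 7.83, 90×0.118 = 10.62.
χ² = (9−8.73)²/8.73 + (17−16.47)²/16.47 + (17−18.45)²/18.45 + (15−16.02)²/16.02 + (13−11.88)²/11.88 + (9−7.83)²/7.83 + (10−10.62)²/10.62
   = 0.0084 + 0.0171 + 0.1140 + 0.0649 + 0.1056 + 0.1748 + 0.0362
Sum = 0.521

0.521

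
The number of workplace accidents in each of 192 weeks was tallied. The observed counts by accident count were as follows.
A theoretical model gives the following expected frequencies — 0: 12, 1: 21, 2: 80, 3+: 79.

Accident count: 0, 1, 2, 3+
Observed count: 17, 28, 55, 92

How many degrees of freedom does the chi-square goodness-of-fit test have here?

3

There are k = 4 categories and no parameters were estimated from the data, so df = 4 − 1 = 3.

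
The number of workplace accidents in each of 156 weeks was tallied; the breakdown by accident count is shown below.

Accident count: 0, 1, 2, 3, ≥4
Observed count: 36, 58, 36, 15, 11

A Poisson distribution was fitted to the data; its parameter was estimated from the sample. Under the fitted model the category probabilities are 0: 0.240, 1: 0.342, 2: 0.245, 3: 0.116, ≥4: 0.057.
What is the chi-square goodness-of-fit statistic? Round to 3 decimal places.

1.619

Expected counts E_i = n·p_i: 156×0.240 = 37.44, 156×0.342 = 53.352, 156×0.245 = 38.22, 156×0.116 = 18.096, 156×0.057 = 8.892.
0: (36 − 37.44)²/37.44 = 2.0736/37.44 = 0.0554
1: (58 − 53.352)²/53.352 = 21.603904/53.352 = 0.4049
2: (36 − 38.22)²/38.22 = 4.9284/38.22 = 0.1289
3: (15 − 18.096)²/18.096 = 9.585216/18.096 = 0.5297
≥4: (11 − 8.892)²/8.892 = 4.443664/8.892 = 0.4997
Sum = 1.619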